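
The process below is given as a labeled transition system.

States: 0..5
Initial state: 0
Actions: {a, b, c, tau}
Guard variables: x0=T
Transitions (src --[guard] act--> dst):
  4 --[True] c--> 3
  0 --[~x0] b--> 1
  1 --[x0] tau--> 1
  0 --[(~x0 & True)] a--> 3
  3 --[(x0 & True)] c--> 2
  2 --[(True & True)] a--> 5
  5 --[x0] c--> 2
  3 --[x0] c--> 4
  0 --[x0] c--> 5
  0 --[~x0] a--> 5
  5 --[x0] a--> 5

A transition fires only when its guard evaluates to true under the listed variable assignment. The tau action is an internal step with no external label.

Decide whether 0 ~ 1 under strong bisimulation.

Answer: NOT BISIMILAR

Trace:
Refine partition for ~:
  P[0] = {{0,1,2,3,4,5}}
  P[1] = {{0,3,4},{1},{2},{5}}
  P[2] = {{0},{1},{2},{3},{4},{5}}
Fixed point at round 3; 6 class(es).
[0]={0}  [1]={1}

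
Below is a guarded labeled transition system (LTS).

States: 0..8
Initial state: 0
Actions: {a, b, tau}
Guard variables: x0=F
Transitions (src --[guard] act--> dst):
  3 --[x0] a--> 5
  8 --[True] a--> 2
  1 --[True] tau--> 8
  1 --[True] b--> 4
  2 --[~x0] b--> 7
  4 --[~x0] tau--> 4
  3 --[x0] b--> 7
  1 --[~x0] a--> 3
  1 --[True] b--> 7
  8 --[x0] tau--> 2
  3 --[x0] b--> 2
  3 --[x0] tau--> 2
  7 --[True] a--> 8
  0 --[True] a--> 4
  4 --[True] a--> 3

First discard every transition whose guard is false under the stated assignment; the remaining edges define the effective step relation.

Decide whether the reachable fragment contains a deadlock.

Reach set: {0,3,4}
  0: a→4  [1 out]
  3: ∅  [no exit]
  4: a→3  tau→4  [2 out]
trace reaching 3: a·a

Answer: DEADLOCK at state 3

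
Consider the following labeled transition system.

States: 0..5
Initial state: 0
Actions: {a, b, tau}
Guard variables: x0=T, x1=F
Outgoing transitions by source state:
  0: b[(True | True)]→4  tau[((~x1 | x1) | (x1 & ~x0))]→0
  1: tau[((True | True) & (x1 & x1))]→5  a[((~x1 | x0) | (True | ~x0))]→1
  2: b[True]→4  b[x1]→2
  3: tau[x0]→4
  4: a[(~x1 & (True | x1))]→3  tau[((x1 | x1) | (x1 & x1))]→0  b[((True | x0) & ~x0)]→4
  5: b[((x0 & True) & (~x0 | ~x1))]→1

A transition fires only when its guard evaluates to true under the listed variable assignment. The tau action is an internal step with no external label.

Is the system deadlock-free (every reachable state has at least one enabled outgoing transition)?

Answer: DEADLOCK-FREE

Trace:
Reach set: {0,3,4}
  0: b→4  tau→0  [2 out]
  3: tau→4  [1 out]
  4: a→3  [1 out]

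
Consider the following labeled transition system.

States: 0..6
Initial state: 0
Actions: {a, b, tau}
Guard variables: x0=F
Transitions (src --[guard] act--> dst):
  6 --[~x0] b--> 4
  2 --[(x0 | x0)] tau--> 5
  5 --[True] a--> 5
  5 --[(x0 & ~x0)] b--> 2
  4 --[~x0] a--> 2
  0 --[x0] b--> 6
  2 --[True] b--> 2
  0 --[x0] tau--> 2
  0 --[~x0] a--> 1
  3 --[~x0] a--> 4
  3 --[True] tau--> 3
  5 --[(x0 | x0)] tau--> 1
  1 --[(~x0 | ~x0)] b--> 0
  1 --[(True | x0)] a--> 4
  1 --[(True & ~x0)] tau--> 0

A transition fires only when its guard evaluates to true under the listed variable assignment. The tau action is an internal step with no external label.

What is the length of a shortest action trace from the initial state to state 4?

BFS to 4:
  L0 = {0}
  L1 = {1}
  L2 = {4}
depth(4)=2, e.g. a·a

Answer: 2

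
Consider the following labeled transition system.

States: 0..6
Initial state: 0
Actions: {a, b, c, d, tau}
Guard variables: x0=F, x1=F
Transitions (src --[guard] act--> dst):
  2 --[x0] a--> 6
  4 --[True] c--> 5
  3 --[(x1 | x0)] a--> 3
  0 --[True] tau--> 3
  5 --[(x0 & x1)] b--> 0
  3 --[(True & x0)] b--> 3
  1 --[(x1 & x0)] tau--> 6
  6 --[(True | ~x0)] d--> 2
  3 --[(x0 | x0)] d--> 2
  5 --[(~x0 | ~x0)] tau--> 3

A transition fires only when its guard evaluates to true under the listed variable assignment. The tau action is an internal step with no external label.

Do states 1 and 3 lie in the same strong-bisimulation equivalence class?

Answer: BISIMILAR

Trace:
Compute ~ classes (split until stable):
  π0 = {{0,1,2,3,4,5,6}}
  π1 = {{0,5},{1,2,3},{4},{6}}
stable after 2 split(s): 4 block(s)
[1]={1,2,3}  [3]={1,2,3}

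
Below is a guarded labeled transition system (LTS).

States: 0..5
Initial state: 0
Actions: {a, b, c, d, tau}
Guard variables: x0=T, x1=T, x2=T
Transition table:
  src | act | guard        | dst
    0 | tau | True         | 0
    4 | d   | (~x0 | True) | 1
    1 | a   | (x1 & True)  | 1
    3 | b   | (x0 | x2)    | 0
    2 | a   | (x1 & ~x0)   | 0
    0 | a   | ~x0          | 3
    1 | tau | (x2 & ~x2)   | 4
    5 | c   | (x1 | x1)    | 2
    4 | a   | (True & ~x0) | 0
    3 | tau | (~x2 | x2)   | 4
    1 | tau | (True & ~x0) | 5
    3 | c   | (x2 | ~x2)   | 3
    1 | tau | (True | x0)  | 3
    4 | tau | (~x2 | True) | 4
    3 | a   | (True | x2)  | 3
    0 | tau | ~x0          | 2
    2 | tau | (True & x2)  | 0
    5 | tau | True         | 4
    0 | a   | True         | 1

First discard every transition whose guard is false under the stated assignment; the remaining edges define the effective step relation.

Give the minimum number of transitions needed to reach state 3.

Answer: 2

Working:
Breadth-first toward 3:
  L0 = {0}
  L1 = {1}
  L2 = {3}
3 enters at depth 2; path a·tau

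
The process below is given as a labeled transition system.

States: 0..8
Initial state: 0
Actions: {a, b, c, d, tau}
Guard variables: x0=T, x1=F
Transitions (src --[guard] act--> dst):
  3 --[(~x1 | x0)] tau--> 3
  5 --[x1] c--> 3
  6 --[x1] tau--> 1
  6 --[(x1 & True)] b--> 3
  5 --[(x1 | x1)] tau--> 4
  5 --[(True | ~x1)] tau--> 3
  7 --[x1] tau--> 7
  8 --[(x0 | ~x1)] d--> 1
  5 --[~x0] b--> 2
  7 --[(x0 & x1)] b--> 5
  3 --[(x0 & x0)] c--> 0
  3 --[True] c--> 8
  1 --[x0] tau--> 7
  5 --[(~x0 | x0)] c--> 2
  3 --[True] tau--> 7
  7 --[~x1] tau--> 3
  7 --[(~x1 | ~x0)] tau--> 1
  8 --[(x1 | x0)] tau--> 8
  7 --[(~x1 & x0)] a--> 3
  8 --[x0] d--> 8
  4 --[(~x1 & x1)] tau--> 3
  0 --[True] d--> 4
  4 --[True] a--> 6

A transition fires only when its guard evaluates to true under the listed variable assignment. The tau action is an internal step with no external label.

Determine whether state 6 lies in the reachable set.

Answer: REACHABLE

Trace:
15 transition(s) survive guard evaluation.
depth 0: {0}
depth 1: {4}  now seen {0,4}
depth 2: {6}  now seen {0,4,6}
Reachable = {0,4,6}
Path to 6: d·a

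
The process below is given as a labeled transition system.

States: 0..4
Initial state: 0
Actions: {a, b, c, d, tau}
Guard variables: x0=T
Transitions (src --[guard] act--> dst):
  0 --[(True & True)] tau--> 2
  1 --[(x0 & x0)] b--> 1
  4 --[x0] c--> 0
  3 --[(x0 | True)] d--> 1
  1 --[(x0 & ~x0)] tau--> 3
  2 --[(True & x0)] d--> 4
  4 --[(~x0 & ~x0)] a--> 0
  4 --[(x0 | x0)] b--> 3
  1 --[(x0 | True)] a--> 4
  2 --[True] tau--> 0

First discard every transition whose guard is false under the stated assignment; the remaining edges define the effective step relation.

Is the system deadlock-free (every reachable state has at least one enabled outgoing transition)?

Answer: DEADLOCK-FREE

Analysis:
Reach set: {0,1,2,3,4}
  0: tau→2  [1 exit(s)]
  1: a→4  b→1  [2 exit(s)]
  2: d→4  tau→0  [2 exit(s)]
  3: d→1  [1 exit(s)]
  4: b→3  c→0  [2 exit(s)]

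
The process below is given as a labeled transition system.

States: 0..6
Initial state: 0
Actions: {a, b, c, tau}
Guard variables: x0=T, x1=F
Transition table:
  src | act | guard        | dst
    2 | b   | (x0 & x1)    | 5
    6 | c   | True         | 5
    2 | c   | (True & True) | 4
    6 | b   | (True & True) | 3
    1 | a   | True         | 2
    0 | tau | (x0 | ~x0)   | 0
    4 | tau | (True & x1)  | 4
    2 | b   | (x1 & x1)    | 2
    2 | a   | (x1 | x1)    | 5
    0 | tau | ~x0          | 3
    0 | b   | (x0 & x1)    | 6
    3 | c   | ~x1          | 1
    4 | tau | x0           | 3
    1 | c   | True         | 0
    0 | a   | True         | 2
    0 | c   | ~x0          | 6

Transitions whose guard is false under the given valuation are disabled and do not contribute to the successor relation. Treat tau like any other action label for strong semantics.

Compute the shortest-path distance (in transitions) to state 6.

BFS to 6:
  L0 = {0}
  L1 = {2}
  L2 = {4}
  L3 = {3}
  L4 = {1}
6 never appears.

Answer: UNREACHABLE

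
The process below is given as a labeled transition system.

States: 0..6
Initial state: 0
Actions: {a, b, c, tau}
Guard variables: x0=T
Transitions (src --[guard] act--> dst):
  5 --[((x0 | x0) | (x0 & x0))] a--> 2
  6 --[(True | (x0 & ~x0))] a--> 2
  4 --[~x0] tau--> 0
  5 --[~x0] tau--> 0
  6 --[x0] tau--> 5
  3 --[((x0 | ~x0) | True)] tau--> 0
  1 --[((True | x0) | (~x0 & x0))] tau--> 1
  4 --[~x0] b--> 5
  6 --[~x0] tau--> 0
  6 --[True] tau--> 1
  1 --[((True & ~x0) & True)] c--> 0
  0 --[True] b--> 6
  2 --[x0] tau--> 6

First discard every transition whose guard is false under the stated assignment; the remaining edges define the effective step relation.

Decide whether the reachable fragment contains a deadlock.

Reachable = {0,1,2,5,6}
  0: b→6  [1 exit(s)]
  1: tau→1  [1 exit(s)]
  2: tau→6  [1 exit(s)]
  5: a→2  [1 exit(s)]
  6: a→2  tau→1  tau→5  [3 exit(s)]

Answer: DEADLOCK-FREE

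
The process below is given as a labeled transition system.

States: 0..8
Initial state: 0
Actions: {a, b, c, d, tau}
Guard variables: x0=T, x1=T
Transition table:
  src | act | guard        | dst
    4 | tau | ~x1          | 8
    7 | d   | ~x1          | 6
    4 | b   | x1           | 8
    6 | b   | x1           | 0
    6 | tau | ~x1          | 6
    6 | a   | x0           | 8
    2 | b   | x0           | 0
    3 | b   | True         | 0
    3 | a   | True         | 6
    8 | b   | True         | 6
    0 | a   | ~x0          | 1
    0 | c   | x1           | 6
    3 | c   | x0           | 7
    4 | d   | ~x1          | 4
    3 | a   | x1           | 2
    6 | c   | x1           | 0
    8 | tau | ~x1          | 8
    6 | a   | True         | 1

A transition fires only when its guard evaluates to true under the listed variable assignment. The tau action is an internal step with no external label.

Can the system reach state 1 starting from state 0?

12 transition(s) survive guard evaluation.
Layer 0: {0}
Layer 1: {6}  cumulative {0,6}
Layer 2: {1,8}  cumulative {0,1,6,8}
Reachable = {0,1,6,8}
trace reaching 1: c·a

Answer: REACHABLE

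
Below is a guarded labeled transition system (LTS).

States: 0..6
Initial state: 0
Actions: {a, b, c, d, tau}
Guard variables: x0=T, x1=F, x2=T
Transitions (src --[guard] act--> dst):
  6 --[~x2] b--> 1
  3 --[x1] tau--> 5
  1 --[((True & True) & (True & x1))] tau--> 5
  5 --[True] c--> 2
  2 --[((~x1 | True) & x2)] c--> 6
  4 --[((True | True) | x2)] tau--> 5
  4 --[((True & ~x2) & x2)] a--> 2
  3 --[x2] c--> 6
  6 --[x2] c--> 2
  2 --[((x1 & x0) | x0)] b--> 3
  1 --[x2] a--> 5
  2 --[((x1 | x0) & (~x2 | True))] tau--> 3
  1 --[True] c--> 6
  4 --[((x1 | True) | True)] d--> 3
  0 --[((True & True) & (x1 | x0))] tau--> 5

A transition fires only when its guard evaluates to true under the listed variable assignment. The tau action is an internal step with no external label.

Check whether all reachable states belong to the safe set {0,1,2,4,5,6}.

Answer: INVARIANT VIOLATED at state 3

Working:
Allowed set {0,1,2,4,5,6}
R = {0,2,3,5,6}
  0: ✓
  2: ✓
  3: outside
  5: ✓
  6: ✓
reach 3 via tau·c·b — violates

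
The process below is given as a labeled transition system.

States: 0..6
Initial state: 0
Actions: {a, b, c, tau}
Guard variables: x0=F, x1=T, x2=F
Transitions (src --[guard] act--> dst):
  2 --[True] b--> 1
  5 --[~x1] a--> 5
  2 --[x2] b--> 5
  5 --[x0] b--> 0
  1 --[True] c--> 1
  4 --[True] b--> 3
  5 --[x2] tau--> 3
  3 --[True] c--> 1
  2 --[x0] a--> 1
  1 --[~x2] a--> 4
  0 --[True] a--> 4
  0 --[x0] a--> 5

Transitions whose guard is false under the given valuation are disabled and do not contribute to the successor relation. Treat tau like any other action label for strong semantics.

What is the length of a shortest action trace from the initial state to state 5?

Answer: UNREACHABLE

Trace:
BFS to 5:
  L0 = {0}
  L1 = {4}
  L2 = {3}
  L3 = {1}
5 never appears.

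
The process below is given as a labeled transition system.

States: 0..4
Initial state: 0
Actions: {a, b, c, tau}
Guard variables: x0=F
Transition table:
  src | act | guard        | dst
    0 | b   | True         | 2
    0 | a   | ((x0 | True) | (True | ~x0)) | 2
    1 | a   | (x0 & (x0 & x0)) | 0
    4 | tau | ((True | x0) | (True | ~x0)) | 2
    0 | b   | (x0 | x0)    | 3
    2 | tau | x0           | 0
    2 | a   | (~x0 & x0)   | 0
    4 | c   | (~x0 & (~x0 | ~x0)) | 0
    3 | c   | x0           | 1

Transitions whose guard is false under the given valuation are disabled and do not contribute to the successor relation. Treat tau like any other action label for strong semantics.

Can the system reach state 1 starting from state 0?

Answer: UNREACHABLE

Working:
4 transition(s) survive guard evaluation.
depth 0: {0}
depth 1: {2}  cumulative {0,2}
R = {0,2}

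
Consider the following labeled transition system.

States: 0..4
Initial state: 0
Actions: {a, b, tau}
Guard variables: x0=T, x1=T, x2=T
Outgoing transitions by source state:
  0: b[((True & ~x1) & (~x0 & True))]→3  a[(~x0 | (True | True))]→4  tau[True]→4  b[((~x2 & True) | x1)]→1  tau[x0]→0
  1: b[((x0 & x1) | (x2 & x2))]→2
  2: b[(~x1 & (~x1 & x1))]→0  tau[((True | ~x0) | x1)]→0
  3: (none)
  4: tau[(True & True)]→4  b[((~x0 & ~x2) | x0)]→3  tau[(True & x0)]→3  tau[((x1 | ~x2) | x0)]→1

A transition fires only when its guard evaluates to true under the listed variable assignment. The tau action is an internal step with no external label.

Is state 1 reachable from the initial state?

Guard filter leaves 10 enabled edge(s).
depth 0: {0}
depth 1: {1,4}  now seen {0,1,4}
depth 2: {2,3}  now seen {0,1,2,3,4}
Reach set: {0,1,2,3,4}
trace reaching 1: b

Answer: REACHABLE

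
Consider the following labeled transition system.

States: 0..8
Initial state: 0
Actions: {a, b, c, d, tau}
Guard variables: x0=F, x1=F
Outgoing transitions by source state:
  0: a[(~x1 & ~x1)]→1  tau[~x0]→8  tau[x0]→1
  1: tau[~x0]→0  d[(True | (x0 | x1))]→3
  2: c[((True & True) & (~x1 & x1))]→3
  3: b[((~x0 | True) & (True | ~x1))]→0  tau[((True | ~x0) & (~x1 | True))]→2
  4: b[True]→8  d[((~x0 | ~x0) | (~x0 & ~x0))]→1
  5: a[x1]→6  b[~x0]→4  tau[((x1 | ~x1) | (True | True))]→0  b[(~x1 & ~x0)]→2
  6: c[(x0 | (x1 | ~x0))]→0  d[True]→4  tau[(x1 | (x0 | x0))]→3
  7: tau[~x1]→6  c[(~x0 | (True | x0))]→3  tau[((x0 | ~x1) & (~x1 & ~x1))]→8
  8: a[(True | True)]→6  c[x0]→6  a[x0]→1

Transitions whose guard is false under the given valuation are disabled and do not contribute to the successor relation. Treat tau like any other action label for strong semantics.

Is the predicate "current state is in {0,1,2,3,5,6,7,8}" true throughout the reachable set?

Inv-set: {0,1,2,3,5,6,7,8}
R = {0,1,2,3,4,6,8}
  0: safe
  1: safe
  2: safe
  3: safe
  4: VIOLATES
  6: safe
  8: safe
witness against invariant: tau·a·d → 4

Answer: INVARIANT VIOLATED at state 4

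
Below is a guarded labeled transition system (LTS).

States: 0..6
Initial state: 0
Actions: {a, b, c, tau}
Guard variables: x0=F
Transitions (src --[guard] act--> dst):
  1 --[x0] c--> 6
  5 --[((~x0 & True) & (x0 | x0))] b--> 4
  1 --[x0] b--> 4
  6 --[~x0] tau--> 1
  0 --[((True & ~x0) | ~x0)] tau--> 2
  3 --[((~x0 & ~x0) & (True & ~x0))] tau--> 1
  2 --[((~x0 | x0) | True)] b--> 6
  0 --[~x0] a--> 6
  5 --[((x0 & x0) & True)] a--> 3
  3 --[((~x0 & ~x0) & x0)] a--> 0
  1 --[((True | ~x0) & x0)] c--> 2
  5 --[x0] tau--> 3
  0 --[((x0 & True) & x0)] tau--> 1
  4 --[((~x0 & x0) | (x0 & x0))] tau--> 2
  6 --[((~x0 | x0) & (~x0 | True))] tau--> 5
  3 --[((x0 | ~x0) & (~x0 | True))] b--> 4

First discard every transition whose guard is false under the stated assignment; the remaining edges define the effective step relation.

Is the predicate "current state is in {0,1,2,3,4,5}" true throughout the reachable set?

Allowed set {0,1,2,3,4,5}
Reach set: {0,1,2,5,6}
  0: ok
  1: ok
  2: ok
  5: ok
  6: VIOLATES
counterexample path to 6: a

Answer: INVARIANT VIOLATED at state 6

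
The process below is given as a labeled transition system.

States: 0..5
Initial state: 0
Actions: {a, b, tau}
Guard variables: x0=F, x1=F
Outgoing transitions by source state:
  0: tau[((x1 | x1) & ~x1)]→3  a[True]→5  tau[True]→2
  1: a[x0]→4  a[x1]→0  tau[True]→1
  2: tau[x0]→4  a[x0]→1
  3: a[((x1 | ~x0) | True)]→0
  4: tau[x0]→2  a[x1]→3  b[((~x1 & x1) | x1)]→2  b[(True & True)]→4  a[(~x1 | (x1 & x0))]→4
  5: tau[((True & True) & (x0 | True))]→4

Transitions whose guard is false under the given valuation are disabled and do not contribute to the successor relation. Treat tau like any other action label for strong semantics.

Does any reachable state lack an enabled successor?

Reachable = {0,2,4,5}
  0: a→5  tau→2  [2 exit(s)]
  2: ∅  [STUCK]
  4: a→4  b→4  [2 exit(s)]
  5: tau→4  [1 exit(s)]
trace reaching 2: tau

Answer: DEADLOCK at state 2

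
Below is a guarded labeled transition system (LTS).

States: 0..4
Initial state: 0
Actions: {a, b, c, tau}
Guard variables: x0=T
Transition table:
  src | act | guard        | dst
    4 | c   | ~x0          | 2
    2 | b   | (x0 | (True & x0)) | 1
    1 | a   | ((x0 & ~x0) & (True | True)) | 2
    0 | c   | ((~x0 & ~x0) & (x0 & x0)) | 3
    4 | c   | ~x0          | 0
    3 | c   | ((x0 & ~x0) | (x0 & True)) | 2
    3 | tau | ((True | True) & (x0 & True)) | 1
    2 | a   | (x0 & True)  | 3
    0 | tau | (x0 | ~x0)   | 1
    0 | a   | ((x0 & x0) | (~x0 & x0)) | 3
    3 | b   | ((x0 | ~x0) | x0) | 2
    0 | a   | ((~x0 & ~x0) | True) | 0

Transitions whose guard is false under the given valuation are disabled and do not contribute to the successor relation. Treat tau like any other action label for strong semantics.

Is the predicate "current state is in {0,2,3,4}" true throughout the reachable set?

Safe = {0,2,3,4}
R = {0,1,2,3}
  0: ✓
  1: outside
  2: ✓
  3: ✓
counterexample path to 1: tau

Answer: INVARIANT VIOLATED at state 1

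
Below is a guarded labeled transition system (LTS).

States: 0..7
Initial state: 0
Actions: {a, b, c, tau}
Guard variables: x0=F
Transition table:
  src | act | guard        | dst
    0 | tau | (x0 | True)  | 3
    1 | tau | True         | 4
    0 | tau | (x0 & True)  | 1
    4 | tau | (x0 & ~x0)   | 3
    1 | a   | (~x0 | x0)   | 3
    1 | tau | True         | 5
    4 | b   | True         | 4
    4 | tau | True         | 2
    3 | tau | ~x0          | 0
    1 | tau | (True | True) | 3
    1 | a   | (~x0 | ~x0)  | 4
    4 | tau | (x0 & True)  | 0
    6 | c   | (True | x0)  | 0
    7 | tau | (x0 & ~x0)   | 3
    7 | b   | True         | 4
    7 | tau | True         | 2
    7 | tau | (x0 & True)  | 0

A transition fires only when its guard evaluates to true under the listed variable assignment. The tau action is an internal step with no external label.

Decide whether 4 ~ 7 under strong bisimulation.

Answer: BISIMILAR

Trace:
Refine partition for ~:
  P[0] = {{0,1,2,3,4,5,6,7}}
  P[1] = {{0,3},{1},{2,5},{4,7},{6}}
stable after 2 split(s): 5 block(s)
4∈{4,7}, 7∈{4,7}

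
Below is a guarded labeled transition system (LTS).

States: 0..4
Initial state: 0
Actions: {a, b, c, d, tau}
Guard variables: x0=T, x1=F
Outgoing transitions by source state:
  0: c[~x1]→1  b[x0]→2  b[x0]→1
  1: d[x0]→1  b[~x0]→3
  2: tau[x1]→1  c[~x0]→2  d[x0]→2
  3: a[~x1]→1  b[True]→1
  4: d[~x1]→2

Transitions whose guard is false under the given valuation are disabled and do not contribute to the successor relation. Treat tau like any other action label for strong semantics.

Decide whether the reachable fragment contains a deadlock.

Reach set: {0,1,2}
  0: b→1  b→2  c→1  [deg 3]
  1: d→1  [deg 1]
  2: d→2  [deg 1]

Answer: DEADLOCK-FREE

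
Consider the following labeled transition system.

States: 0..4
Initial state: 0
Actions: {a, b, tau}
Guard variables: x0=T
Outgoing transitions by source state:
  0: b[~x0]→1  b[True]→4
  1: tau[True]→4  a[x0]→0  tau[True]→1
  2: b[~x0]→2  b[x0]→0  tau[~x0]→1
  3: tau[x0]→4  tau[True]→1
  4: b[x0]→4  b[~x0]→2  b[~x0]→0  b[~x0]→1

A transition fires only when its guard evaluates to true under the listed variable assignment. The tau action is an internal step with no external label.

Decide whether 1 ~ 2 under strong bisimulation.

Answer: NOT BISIMILAR

Analysis:
Bisimulation quotient by refinement:
  π0 = {{0,1,2,3,4}}
  π1 = {{0,2,4},{1},{3}}
stable after 2 split(s): 3 block(s)
[1]={1}  [2]={0,2,4}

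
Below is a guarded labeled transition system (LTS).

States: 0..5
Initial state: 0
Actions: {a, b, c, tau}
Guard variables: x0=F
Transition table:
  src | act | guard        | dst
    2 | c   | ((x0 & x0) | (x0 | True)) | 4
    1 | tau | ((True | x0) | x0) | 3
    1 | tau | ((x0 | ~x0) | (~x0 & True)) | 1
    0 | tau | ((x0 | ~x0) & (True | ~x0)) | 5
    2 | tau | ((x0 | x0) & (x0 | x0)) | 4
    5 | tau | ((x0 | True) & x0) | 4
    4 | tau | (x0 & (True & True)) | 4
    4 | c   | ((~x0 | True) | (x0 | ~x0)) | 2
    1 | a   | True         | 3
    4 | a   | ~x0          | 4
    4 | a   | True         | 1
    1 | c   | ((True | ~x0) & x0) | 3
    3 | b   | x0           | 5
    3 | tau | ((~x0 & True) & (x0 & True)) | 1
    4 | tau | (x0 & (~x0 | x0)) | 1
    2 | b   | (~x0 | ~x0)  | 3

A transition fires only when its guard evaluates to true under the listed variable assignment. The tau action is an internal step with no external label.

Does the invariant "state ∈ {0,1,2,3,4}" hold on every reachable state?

Answer: INVARIANT VIOLATED at state 5

Trace:
Safe = {0,1,2,3,4}
R = {0,5}
  0: ok
  5: VIOLATES
reach 5 via tau — violates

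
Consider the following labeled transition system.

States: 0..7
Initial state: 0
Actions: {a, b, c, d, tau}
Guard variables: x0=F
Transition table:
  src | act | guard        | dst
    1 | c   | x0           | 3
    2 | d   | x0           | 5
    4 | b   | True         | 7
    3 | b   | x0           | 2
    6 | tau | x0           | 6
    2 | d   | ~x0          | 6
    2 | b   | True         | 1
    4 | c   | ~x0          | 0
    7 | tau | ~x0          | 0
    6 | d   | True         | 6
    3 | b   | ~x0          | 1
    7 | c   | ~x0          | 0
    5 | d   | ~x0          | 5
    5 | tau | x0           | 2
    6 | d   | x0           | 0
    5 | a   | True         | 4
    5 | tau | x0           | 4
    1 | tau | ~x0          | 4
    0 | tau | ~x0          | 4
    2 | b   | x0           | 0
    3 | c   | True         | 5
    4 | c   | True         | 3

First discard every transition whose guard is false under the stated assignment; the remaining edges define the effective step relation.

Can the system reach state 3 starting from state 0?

Guard filter leaves 14 enabled edge(s).
depth 0: {0}
depth 1: {4}  cumulative {0,4}
depth 2: {3,7}  cumulative {0,3,4,7}
depth 3: {1,5}  cumulative {0,1,3,4,5,7}
Reach set: {0,1,3,4,5,7}
trace reaching 3: tau·c

Answer: REACHABLE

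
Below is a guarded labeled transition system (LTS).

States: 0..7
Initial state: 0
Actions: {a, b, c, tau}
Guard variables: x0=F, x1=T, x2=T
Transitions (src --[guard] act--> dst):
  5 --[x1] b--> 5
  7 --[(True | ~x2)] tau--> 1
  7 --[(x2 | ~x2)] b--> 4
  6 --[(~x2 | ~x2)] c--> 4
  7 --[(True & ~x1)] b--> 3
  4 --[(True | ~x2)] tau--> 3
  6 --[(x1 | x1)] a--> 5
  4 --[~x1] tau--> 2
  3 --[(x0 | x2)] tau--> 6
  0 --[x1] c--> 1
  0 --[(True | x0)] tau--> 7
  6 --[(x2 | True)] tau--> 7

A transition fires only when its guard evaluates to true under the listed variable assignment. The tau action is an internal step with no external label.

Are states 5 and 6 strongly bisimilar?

Bisimulation quotient by refinement:
  round 0: {{0,1,2,3,4,5,6,7}}
  round 1: {{0},{1,2},{3,4},{5},{6},{7}}
  round 2: {{0},{1,2},{3},{4},{5},{6},{7}}
7 equivalence class(es) (converged in 3)
class of 5: {5}; class of 6: {6}

Answer: NOT BISIMILAR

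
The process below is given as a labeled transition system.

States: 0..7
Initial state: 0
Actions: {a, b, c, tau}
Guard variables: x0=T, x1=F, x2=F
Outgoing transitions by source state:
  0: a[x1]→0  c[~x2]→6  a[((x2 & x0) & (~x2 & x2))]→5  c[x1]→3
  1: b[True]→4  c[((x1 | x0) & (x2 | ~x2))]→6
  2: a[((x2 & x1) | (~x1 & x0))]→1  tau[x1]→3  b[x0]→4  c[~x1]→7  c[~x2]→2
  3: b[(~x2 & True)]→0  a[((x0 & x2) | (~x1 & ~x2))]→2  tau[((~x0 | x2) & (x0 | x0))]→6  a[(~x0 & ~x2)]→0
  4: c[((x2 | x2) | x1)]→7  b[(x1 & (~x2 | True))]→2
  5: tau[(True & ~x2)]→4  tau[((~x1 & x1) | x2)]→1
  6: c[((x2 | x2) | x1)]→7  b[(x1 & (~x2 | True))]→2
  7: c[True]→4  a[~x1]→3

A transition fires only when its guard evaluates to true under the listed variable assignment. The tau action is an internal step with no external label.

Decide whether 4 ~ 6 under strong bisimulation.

Compute ~ classes (split until stable):
  round 0: {{0,1,2,3,4,5,6,7}}
  round 1: {{0},{1},{2},{3},{4,6},{5},{7}}
stable after 2 split(s): 7 block(s)
class of 4: {4,6}; class of 6: {4,6}

Answer: BISIMILAR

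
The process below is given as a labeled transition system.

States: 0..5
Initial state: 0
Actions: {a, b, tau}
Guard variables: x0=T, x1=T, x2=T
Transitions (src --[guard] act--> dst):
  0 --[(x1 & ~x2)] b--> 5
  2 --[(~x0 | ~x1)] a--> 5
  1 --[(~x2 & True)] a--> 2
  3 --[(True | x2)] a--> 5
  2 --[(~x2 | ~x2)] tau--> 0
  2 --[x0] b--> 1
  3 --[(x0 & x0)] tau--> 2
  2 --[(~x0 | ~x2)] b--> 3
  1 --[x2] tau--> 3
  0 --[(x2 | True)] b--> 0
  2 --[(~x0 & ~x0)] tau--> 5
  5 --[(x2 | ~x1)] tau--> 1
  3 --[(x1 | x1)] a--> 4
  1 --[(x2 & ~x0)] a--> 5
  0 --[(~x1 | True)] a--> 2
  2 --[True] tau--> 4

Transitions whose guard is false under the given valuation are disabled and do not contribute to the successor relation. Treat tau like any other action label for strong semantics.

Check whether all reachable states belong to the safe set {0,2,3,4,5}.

Allowed set {0,2,3,4,5}
Reach set: {0,1,2,3,4,5}
  0: safe
  1: ✗ unsafe
  2: safe
  3: safe
  4: safe
  5: safe
reach 1 via a·b — violates

Answer: INVARIANT VIOLATED at state 1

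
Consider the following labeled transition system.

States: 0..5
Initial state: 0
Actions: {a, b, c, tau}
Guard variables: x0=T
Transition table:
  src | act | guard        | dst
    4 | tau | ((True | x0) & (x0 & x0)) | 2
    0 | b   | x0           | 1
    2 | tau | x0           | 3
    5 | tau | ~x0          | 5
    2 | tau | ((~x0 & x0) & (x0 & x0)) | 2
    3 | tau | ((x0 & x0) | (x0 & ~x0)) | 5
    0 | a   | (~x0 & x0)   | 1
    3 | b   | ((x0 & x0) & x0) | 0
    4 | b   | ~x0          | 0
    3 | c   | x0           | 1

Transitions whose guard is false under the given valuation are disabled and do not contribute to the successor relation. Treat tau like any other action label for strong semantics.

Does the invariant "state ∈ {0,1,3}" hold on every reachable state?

Safe = {0,1,3}
Reach set: {0,1}
  0: ✓
  1: ✓

Answer: INVARIANT HOLDS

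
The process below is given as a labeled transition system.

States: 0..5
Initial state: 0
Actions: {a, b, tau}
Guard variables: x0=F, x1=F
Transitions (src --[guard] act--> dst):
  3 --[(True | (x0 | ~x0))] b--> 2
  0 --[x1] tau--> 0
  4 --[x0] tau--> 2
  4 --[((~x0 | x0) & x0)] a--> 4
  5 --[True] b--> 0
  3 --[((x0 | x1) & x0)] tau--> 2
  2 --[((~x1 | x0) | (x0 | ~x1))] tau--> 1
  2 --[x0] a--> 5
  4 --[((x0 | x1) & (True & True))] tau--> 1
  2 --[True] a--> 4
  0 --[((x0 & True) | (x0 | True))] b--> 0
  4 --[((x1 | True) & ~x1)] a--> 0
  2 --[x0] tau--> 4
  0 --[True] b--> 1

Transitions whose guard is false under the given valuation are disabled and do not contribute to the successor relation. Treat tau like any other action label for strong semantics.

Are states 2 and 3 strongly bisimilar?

Bisimulation quotient by refinement:
  round 0: {{0,1,2,3,4,5}}
  round 1: {{0,3,5},{1},{2},{4}}
  round 2: {{0},{1},{2},{3},{4},{5}}
Fixed point at round 3; 6 class(es).
2∈{2}, 3∈{3}

Answer: NOT BISIMILAR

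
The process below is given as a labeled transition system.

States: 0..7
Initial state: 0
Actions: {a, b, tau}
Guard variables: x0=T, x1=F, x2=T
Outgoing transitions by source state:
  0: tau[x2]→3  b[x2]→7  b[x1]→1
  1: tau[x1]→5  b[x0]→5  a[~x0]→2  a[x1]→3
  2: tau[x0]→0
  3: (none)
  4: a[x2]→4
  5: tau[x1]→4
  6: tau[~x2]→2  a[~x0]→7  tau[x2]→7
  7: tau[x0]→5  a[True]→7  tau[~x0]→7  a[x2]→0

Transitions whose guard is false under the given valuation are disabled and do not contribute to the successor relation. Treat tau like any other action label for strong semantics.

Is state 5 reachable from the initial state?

After dropping false guards: 9 live edges.
Layer 0: {0}
Layer 1: {3,7}  now seen {0,3,7}
Layer 2: {5}  now seen {0,3,5,7}
Reachable = {0,3,5,7}
witness 5: b·tau

Answer: REACHABLE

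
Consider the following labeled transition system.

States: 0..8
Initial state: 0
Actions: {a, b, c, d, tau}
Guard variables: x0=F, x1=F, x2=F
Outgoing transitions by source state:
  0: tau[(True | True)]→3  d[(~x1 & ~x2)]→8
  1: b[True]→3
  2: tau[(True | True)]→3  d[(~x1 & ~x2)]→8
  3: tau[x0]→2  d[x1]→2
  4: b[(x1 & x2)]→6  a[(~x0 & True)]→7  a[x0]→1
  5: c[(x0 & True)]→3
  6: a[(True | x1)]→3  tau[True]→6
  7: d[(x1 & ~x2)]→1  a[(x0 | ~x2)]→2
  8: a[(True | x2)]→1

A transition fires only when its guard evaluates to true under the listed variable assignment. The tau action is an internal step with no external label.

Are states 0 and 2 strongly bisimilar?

Answer: BISIMILAR

Analysis:
Bisimulation quotient by refinement:
  P[0] = {{0,1,2,3,4,5,6,7,8}}
  P[1] = {{0,2},{1},{3,5},{4,7,8},{6}}
  P[2] = {{0,2},{1},{3,5},{4},{6},{7},{8}}
stable after 3 split(s): 7 block(s)
class of 0: {0,2}; class of 2: {0,2}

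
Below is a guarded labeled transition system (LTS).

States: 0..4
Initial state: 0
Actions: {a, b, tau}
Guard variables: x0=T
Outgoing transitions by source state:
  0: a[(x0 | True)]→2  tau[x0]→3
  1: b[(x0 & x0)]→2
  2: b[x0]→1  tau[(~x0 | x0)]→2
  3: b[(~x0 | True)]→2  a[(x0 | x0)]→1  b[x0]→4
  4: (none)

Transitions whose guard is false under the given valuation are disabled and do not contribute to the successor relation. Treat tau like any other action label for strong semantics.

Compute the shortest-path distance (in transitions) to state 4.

Answer: 2

Analysis:
Layered search for 4:
  L0 = {0}
  L1 = {2,3}
  L2 = {1,4}
4 enters at depth 2; path tau·b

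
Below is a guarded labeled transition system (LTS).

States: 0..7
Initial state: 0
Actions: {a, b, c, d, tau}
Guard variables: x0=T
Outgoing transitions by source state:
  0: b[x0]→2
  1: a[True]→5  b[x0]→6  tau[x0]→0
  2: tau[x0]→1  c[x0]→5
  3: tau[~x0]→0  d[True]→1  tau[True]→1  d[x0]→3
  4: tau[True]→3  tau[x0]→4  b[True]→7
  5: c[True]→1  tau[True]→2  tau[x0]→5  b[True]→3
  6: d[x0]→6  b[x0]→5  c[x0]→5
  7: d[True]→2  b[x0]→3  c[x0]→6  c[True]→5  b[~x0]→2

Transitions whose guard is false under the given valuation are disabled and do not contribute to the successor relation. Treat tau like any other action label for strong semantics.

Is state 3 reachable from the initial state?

After dropping false guards: 23 live edges.
depth 0: {0}
depth 1: {2}  total {0,2}
depth 2: {1,5}  total {0,1,2,5}
depth 3: {3,6}  total {0,1,2,3,5,6}
R = {0,1,2,3,5,6}
Path to 3: b·c·b

Answer: REACHABLE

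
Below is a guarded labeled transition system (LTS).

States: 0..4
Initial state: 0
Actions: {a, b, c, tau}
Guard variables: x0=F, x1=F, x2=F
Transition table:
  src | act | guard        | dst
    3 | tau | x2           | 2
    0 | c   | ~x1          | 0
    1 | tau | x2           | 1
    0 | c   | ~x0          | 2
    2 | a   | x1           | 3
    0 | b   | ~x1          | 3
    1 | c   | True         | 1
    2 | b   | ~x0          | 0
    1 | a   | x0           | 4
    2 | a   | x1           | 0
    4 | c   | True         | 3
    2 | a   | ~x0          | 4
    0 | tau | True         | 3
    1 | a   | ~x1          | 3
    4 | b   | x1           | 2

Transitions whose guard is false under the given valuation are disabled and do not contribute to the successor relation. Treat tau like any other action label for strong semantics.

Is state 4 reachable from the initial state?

Guard filter leaves 9 enabled edge(s).
Layer 0: {0}
Layer 1: {2,3}  total {0,2,3}
Layer 2: {4}  total {0,2,3,4}
R = {0,2,3,4}
trace reaching 4: c·a

Answer: REACHABLE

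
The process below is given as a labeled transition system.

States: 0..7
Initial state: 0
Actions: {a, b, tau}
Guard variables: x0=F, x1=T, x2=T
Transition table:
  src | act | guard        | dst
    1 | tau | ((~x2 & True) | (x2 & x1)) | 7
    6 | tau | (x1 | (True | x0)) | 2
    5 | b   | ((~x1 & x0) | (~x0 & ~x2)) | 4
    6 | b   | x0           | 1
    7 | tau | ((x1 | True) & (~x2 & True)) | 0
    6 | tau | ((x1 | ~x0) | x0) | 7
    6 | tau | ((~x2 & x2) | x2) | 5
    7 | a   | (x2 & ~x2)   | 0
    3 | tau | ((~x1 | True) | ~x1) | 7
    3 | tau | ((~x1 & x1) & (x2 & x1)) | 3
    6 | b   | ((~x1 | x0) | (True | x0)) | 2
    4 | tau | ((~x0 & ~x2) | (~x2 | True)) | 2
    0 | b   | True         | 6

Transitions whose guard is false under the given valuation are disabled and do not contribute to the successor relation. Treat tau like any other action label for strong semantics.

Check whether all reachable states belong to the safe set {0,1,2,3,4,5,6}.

Answer: INVARIANT VIOLATED at state 7

Trace:
Safe = {0,1,2,3,4,5,6}
Reachable = {0,2,5,6,7}
  0: ok
  2: ok
  5: ok
  6: ok
  7: ✗ unsafe
witness against invariant: b·tau → 7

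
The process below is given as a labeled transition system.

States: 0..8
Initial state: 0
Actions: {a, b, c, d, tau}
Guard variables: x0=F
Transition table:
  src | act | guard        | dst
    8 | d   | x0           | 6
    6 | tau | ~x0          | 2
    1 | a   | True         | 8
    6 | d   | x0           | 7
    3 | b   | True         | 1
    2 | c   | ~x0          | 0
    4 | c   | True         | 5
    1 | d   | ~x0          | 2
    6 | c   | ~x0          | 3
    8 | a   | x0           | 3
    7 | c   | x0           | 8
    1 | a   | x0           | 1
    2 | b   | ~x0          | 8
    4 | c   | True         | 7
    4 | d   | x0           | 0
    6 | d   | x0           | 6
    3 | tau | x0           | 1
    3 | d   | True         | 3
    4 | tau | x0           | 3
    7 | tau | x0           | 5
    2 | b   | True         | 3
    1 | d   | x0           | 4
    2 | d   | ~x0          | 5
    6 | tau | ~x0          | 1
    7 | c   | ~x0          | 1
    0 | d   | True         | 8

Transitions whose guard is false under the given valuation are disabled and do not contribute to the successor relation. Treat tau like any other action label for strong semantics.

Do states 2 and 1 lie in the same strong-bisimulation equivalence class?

Answer: NOT BISIMILAR

Analysis:
Compute ~ classes (split until stable):
  P[0] = {{0,1,2,3,4,5,6,7,8}}
  P[1] = {{0},{1},{2},{3},{4,7},{5,8},{6}}
  P[2] = {{0},{1},{2},{3},{4},{5,8},{6},{7}}
Fixed point at round 3; 8 class(es).
[2]={2}  [1]={1}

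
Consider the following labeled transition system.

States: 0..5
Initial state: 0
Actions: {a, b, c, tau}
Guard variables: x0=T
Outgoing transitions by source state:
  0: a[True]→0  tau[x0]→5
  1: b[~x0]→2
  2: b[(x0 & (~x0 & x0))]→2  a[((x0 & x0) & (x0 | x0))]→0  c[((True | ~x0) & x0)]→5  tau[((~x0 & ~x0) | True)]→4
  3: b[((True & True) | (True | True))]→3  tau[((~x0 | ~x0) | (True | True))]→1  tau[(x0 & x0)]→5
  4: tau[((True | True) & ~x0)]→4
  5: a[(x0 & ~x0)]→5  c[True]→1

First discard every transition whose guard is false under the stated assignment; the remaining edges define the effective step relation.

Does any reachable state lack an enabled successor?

Answer: DEADLOCK at state 1

Trace:
R = {0,1,5}
  0: a→0  tau→5  [deg 2]
  1: ∅  [deadlock]
  5: c→1  [deg 1]
Path to 1: tau·c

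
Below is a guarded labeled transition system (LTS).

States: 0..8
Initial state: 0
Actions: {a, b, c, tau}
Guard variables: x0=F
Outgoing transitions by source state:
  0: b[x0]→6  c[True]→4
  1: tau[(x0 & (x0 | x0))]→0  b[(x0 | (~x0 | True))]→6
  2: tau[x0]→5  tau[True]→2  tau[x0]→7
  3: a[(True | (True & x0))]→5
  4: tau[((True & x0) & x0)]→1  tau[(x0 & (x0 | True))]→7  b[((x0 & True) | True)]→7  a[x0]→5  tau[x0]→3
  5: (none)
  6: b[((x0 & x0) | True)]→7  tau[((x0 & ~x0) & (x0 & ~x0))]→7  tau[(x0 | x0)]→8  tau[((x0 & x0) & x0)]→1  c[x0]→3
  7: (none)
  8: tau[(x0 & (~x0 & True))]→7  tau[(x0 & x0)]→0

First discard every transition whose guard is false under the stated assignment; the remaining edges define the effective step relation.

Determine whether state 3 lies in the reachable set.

Answer: UNREACHABLE

Analysis:
Guard filter leaves 6 enabled edge(s).
L0 = {0}
L1 = {4}  now seen {0,4}
L2 = {7}  now seen {0,4,7}
Reach set: {0,4,7}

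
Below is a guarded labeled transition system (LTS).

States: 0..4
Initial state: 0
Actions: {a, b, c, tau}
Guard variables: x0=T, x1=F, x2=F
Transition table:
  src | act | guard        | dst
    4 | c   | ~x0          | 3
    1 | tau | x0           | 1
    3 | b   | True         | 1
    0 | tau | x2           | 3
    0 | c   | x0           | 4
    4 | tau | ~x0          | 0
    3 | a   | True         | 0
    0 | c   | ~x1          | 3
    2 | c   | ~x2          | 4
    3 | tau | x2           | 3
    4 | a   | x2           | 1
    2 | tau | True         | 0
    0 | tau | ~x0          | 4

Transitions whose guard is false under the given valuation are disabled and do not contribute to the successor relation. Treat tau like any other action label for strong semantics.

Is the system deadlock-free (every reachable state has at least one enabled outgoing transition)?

Reach set: {0,1,3,4}
  0: c→3  c→4  [2 exit(s)]
  1: tau→1  [1 exit(s)]
  3: a→0  b→1  [2 exit(s)]
  4: ∅  [deadlock]
trace reaching 4: c

Answer: DEADLOCK at state 4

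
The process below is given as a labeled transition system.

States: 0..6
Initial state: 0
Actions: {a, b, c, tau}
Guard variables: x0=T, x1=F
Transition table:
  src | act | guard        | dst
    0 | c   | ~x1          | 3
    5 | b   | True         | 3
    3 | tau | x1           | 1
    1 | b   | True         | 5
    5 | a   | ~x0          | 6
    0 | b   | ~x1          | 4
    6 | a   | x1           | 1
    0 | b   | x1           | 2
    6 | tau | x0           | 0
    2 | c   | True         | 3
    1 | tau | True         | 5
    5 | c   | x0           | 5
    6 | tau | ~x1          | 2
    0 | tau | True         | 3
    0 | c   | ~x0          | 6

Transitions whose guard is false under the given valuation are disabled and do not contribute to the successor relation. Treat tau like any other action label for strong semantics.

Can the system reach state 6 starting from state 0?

Answer: UNREACHABLE

Analysis:
10 transition(s) survive guard evaluation.
L0 = {0}
L1 = {3,4}  now seen {0,3,4}
Reachable = {0,3,4}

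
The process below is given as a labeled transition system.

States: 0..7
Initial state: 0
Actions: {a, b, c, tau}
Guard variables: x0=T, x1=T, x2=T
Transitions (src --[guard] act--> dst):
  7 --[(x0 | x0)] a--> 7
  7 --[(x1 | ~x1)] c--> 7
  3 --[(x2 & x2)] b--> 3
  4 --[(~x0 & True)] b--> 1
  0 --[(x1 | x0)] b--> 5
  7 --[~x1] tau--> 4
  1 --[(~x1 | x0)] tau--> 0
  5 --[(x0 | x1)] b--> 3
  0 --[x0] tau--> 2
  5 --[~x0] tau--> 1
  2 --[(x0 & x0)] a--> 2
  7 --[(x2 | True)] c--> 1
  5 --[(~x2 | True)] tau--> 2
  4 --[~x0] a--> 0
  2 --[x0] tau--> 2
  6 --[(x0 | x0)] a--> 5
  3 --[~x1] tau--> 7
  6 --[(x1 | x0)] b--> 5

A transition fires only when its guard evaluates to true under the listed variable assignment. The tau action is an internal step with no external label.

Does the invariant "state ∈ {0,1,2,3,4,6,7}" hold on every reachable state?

Answer: INVARIANT VIOLATED at state 5

Trace:
Safe = {0,1,2,3,4,6,7}
R = {0,2,3,5}
  0: ✓
  2: ✓
  3: ✓
  5: outside
reach 5 via b — violates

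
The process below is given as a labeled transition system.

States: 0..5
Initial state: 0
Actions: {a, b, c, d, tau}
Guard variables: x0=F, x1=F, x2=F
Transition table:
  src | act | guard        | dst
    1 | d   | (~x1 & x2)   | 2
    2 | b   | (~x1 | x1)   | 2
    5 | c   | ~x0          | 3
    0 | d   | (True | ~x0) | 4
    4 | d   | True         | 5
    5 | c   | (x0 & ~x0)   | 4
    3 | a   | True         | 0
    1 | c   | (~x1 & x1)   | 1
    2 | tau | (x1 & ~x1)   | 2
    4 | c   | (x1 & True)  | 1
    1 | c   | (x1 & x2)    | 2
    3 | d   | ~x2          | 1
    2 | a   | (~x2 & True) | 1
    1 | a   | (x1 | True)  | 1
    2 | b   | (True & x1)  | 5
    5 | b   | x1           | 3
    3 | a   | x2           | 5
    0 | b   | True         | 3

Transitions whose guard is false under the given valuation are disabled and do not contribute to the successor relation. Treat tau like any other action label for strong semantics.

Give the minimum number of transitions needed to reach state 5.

Answer: 2

Analysis:
Layered search for 5:
  Layer 0: {0}
  Layer 1: {3,4}
  Layer 2: {1,5}
depth(5)=2, e.g. d·d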